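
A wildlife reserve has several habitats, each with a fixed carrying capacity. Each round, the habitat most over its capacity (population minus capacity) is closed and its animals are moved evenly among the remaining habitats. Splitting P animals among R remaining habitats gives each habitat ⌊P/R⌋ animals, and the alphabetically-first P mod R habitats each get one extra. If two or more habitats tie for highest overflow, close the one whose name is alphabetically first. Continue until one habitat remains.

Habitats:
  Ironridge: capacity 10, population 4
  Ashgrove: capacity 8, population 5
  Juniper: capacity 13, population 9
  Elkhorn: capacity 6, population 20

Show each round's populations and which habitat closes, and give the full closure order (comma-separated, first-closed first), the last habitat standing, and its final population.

Closure order: Elkhorn, Ashgrove, Juniper
Last habitat: Ironridge with 38 animals

Round 1: Ashgrove=5 Elkhorn=20 Ironridge=4 Juniper=9 → close Elkhorn (overflow 14)
  20÷3 = 6 each, +1 to first 2
Round 2: Ashgrove=12 Ironridge=11 Juniper=15 → close Ashgrove (overflow 4)
  12÷2 = 6 each, +1 to first 0
Round 3: Ironridge=17 Juniper=21 → close Juniper (overflow 8)
  21÷1 = 21 each, +1 to first 0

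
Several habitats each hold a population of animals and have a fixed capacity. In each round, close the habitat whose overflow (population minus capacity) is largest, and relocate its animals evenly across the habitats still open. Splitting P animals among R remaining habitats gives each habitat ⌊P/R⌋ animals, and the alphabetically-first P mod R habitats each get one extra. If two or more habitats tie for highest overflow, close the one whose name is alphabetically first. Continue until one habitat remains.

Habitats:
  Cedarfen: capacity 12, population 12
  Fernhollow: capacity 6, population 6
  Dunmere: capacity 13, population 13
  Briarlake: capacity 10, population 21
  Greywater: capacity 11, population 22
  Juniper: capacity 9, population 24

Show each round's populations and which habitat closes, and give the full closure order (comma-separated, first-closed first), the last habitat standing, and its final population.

Round 1: Briarlake=21 Cedarfen=12 Dunmere=13 Fernhollow=6 Greywater=22 Juniper=24 → close Juniper (overflow 15)
  24÷5 = 4 each, +1 to first 4
Round 2: Briarlake=26 Cedarfen=17 Dunmere=18 Fernhollow=11 Greywater=26 → close Briarlake (overflow 16)
  26÷4 = 6 each, +1 to first 2
Round 3: Cedarfen=24 Dunmere=25 Fernhollow=17 Greywater=32 → close Greywater (overflow 21)
  32÷3 = 10 each, +1 to first 2
Round 4: Cedarfen=35 Dunmere=36 Fernhollow=27 → close Cedarfen (overflow 23)
  35÷2 = 17 each, +1 to first 1
Round 5: Dunmere=54 Fernhollow=44 → close Dunmere (overflow 41)
  54÷1 = 54 each, +1 to first 0

Closure order: Juniper, Briarlake, Greywater, Cedarfen, Dunmere
Last habitat: Fernhollow with 98 animals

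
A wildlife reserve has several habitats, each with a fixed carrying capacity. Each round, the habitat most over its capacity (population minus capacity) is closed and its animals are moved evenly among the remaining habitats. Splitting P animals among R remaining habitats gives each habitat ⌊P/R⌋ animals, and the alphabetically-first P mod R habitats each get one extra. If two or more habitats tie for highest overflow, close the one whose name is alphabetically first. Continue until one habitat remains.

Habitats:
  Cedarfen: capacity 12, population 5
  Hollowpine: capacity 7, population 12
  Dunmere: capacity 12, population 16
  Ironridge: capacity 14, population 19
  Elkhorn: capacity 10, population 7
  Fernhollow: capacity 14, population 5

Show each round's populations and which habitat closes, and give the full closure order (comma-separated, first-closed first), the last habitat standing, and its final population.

Round 1: Cedarfen=5 Dunmere=16 Elkhorn=7 Fernhollow=5 Hollowpine=12 Ironridge=19 → close Hollowpine (overflow 5)
  12÷5 = 2 each, +1 to first 2
Round 2: Cedarfen=8 Dunmere=19 Elkhorn=9 Fernhollow=7 Ironridge=21 → close Dunmere (overflow 7)
  19÷4 = 4 each, +1 to first 3
Round 3: Cedarfen=13 Elkhorn=14 Fernhollow=12 Ironridge=25 → close Ironridge (overflow 11)
  25÷3 = 8 each, +1 to first 1
Round 4: Cedarfen=22 Elkhorn=22 Fernhollow=20 → close Elkhorn (overflow 12)
  22÷2 = 11 each, +1 to first 0
Round 5: Cedarfen=33 Fernhollow=31 → close Cedarfen (overflow 21)
  33÷1 = 33 each, +1 to first 0

Closure order: Hollowpine, Dunmere, Ironridge, Elkhorn, Cedarfen
Last habitat: Fernhollow with 64 animals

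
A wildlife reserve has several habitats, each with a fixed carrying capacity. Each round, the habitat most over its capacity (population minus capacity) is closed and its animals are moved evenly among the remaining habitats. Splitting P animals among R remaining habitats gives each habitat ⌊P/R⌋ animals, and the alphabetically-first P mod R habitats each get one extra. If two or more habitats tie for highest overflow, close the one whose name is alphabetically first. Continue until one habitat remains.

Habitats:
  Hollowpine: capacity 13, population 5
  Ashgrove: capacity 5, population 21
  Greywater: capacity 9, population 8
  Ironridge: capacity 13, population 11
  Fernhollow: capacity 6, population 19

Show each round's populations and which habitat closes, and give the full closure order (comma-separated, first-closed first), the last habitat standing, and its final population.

Closure order: Ashgrove, Fernhollow, Greywater, Ironridge
Last habitat: Hollowpine with 64 animals

Round 1: Ashgrove=21 Fernhollow=19 Greywater=8 Hollowpine=5 Ironridge=11 → close Ashgrove (overflow 16)
  21÷4 = 5 each, +1 to first 1
Round 2: Fernhollow=25 Greywater=13 Hollowpine=10 Ironridge=16 → close Fernhollow (overflow 19)
  25÷3 = 8 each, +1 to first 1
Round 3: Greywater=22 Hollowpine=18 Ironridge=24 → close Greywater (overflow 13)
  22÷2 = 11 each, +1 to first 0
Round 4: Hollowpine=29 Ironridge=35 → close Ironridge (overflow 22)
  35÷1 = 35 each, +1 to first 0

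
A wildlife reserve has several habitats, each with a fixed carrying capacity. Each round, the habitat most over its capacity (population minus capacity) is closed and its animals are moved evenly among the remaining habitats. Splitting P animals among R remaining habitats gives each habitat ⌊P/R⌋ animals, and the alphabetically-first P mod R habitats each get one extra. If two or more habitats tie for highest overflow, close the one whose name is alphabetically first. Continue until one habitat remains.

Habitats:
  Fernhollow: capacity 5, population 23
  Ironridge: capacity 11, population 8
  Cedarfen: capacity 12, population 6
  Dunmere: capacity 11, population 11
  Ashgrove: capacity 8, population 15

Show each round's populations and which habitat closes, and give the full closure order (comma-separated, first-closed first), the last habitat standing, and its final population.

Round 1: Ashgrove=15 Cedarfen=6 Dunmere=11 Fernhollow=23 Ironridge=8 → close Fernhollow (overflow 18)
  23÷4 = 5 each, +1 to first 3
Round 2: Ashgrove=21 Cedarfen=12 Dunmere=17 Ironridge=13 → close Ashgrove (overflow 13)
  21÷3 = 7 each, +1 to first 0
Round 3: Cedarfen=19 Dunmere=24 Ironridge=20 → close Dunmere (overflow 13)
  24÷2 = 12 each, +1 to first 0
Round 4: Cedarfen=31 Ironridge=32 → close Ironridge (overflow 21)
  32÷1 = 32 each, +1 to first 0

Closure order: Fernhollow, Ashgrove, Dunmere, Ironridge
Last habitat: Cedarfen with 63 animals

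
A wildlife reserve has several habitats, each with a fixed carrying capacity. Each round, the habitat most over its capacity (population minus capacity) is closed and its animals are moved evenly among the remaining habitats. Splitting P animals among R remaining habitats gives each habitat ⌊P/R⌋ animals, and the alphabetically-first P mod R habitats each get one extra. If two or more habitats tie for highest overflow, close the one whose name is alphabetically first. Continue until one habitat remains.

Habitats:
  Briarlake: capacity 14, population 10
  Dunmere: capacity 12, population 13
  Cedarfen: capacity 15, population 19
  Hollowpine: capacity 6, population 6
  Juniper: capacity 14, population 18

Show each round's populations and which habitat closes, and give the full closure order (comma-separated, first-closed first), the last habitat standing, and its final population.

Round 1: Briarlake=10 Cedarfen=19 Dunmere=13 Hollowpine=6 Juniper=18 → close Cedarfen (overflow 4)
  19÷4 = 4 each, +1 to first 3
Round 2: Briarlake=15 Dunmere=18 Hollowpine=11 Juniper=22 → close Juniper (overflow 8)
  22÷3 = 7 each, +1 to first 1
Round 3: Briarlake=23 Dunmere=25 Hollowpine=18 → close Dunmere (overflow 13)
  25÷2 = 12 each, +1 to first 1
Round 4: Briarlake=36 Hollowpine=30 → close Hollowpine (overflow 24)
  30÷1 = 30 each, +1 to first 0

Closure order: Cedarfen, Juniper, Dunmere, Hollowpine
Last habitat: Briarlake with 66 animals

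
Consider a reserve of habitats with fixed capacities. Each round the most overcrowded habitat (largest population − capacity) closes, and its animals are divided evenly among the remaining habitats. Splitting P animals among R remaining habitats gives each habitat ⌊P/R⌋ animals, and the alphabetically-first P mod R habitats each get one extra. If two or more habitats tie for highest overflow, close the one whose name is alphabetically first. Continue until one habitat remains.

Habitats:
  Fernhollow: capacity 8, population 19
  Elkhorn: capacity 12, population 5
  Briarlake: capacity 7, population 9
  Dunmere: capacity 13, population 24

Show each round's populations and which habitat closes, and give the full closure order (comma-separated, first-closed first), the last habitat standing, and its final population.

Round 1: Briarlake=9 Dunmere=24 Elkhorn=5 Fernhollow=19 → close Dunmere (overflow 11)
  24÷3 = 8 each, +1 to first 0
Round 2: Briarlake=17 Elkhorn=13 Fernhollow=27 → close Fernhollow (overflow 19)
  27÷2 = 13 each, +1 to first 1
Round 3: Briarlake=31 Elkhorn=26 → close Briarlake (overflow 24)
  31÷1 = 31 each, +1 to first 0

Closure order: Dunmere, Fernhollow, Briarlake
Last habitat: Elkhorn with 57 animals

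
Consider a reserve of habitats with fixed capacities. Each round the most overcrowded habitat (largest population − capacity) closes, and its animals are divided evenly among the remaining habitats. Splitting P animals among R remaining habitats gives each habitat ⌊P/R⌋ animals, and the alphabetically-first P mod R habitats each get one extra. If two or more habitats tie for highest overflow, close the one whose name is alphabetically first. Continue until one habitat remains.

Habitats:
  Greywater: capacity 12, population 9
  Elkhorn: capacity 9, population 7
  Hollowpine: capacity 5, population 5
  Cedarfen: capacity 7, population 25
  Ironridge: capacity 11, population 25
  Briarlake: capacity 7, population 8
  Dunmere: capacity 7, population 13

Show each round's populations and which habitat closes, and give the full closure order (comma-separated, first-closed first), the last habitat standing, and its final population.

Round 1: Briarlake=8 Cedarfen=25 Dunmere=13 Elkhorn=7 Greywater=9 Hollowpine=5 Ironridge=25 → close Cedarfen (overflow 18)
  25÷6 = 4 each, +1 to first 1
Round 2: Briarlake=13 Dunmere=17 Elkhorn=11 Greywater=13 Hollowpine=9 Ironridge=29 → close Ironridge (overflow 18)
  29÷5 = 5 each, +1 to first 4
Round 3: Briarlake=19 Dunmere=23 Elkhorn=17 Greywater=19 Hollowpine=14 → close Dunmere (overflow 16)
  23÷4 = 5 each, +1 to first 3
Round 4: Briarlake=25 Elkhorn=23 Greywater=25 Hollowpine=19 → close Briarlake (overflow 18)
  25÷3 = 8 each, +1 to first 1
Round 5: Elkhorn=32 Greywater=33 Hollowpine=27 → close Elkhorn (overflow 23)
  32÷2 = 16 each, +1 to first 0
Round 6: Greywater=49 Hollowpine=43 → close Hollowpine (overflow 38)
  43÷1 = 43 each, +1 to first 0

Closure order: Cedarfen, Ironridge, Dunmere, Briarlake, Elkhorn, Hollowpine
Last habitat: Greywater with 92 animals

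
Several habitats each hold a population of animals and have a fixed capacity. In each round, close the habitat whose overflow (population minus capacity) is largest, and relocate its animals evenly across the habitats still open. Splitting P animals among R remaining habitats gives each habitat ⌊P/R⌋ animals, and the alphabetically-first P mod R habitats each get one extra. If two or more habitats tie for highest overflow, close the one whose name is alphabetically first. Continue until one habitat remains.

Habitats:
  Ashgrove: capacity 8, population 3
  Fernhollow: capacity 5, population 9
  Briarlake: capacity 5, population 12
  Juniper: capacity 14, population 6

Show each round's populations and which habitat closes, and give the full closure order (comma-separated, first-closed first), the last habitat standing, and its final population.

Round 1: Ashgrove=3 Briarlake=12 Fernhollow=9 Juniper=6 → close Briarlake (overflow 7)
  12÷3 = 4 each, +1 to first 0
Round 2: Ashgrove=7 Fernhollow=13 Juniper=10 → close Fernhollow (overflow 8)
  13÷2 = 6 each, +1 to first 1
Round 3: Ashgrove=14 Juniper=16 → close Ashgrove (overflow 6)
  14÷1 = 14 each, +1 to first 0

Closure order: Briarlake, Fernhollow, Ashgrove
Last habitat: Juniper with 30 animals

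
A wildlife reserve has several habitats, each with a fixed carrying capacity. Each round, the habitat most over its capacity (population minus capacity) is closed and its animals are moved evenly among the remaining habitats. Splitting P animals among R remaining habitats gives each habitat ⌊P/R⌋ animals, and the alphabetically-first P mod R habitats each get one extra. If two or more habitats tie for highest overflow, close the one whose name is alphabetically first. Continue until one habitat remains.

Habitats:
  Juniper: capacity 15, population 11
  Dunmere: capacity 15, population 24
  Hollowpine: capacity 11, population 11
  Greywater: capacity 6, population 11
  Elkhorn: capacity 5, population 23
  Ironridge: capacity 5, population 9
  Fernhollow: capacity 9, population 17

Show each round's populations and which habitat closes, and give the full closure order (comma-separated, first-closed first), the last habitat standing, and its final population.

Closure order: Elkhorn, Dunmere, Fernhollow, Greywater, Ironridge, Hollowpine
Last habitat: Juniper with 106 animals

Round 1: Dunmere=24 Elkhorn=23 Fernhollow=17 Greywater=11 Hollowpine=11 Ironridge=9 Juniper=11 → close Elkhorn (overflow 18)
  23÷6 = 3 each, +1 to first 5
Round 2: Dunmere=28 Fernhollow=21 Greywater=15 Hollowpine=15 Ironridge=13 Juniper=14 → close Dunmere (overflow 13)
  28÷5 = 5 each, +1 to first 3
Round 3: Fernhollow=27 Greywater=21 Hollowpine=21 Ironridge=18 Juniper=19 → close Fernhollow (overflow 18)
  27÷4 = 6 each, +1 to first 3
Round 4: Greywater=28 Hollowpine=28 Ironridge=25 Juniper=25 → close Greywater (overflow 22)
  28÷3 = 9 each, +1 to first 1
Round 5: Hollowpine=38 Ironridge=34 Juniper=34 → close Ironridge (overflow 29)
  34÷2 = 17 each, +1 to first 0
Round 6: Hollowpine=55 Juniper=51 → close Hollowpine (overflow 44)
  55÷1 = 55 each, +1 to first 0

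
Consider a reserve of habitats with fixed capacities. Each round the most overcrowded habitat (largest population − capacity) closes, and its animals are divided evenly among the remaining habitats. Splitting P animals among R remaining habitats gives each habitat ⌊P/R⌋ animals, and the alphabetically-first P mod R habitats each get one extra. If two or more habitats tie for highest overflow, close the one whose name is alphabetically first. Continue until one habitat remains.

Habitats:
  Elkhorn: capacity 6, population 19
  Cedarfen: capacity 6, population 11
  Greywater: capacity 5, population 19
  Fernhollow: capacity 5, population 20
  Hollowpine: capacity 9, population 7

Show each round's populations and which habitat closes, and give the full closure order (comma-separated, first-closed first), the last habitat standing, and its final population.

Round 1: Cedarfen=11 Elkhorn=19 Fernhollow=20 Greywater=19 Hollowpine=7 → close Fernhollow (overflow 15)
  20÷4 = 5 each, +1 to first 0
Round 2: Cedarfen=16 Elkhorn=24 Greywater=24 Hollowpine=12 → close Greywater (overflow 19)
  24÷3 = 8 each, +1 to first 0
Round 3: Cedarfen=24 Elkhorn=32 Hollowpine=20 → close Elkhorn (overflow 26)
  32÷2 = 16 each, +1 to first 0
Round 4: Cedarfen=40 Hollowpine=36 → close Cedarfen (overflow 34)
  40÷1 = 40 each, +1 to first 0

Closure order: Fernhollow, Greywater, Elkhorn, Cedarfen
Last habitat: Hollowpine with 76 animals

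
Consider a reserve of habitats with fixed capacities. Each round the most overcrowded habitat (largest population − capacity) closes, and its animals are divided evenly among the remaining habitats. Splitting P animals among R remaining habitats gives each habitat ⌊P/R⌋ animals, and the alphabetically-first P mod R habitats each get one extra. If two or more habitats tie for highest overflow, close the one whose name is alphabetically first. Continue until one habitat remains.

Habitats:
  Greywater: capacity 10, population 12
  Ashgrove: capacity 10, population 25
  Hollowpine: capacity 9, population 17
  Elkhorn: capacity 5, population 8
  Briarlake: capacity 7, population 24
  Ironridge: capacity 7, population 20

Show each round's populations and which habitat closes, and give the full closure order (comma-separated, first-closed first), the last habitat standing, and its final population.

Round 1: Ashgrove=25 Briarlake=24 Elkhorn=8 Greywater=12 Hollowpine=17 Ironridge=20 → close Briarlake (overflow 17)
  24÷5 = 4 each, +1 to first 4
Round 2: Ashgrove=30 Elkhorn=13 Greywater=17 Hollowpine=22 Ironridge=24 → close Ashgrove (overflow 20)
  30÷4 = 7 each, +1 to first 2
Round 3: Elkhorn=21 Greywater=25 Hollowpine=29 Ironridge=31 → close Ironridge (overflow 24)
  31÷3 = 10 each, +1 to first 1
Round 4: Elkhorn=32 Greywater=35 Hollowpine=39 → close Hollowpine (overflow 30)
  39÷2 = 19 each, +1 to first 1
Round 5: Elkhorn=52 Greywater=54 → close Elkhorn (overflow 47)
  52÷1 = 52 each, +1 to first 0

Closure order: Briarlake, Ashgrove, Ironridge, Hollowpine, Elkhorn
Last habitat: Greywater with 106 animals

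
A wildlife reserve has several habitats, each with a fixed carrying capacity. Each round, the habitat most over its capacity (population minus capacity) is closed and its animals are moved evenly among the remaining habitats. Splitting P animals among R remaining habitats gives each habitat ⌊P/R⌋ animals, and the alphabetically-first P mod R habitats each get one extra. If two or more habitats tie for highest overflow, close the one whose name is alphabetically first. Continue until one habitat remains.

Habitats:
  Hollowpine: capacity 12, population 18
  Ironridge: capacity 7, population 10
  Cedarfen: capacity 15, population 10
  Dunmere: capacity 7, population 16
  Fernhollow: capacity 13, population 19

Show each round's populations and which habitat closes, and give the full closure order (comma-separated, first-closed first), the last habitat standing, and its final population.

Round 1: Cedarfen=10 Dunmere=16 Fernhollow=19 Hollowpine=18 Ironridge=10 → close Dunmere (overflow 9)
  16÷4 = 4 each, +1 to first 0
Round 2: Cedarfen=14 Fernhollow=23 Hollowpine=22 Ironridge=14 → close Fernhollow (overflow 10)
  23÷3 = 7 each, +1 to first 2
Round 3: Cedarfen=22 Hollowpine=30 Ironridge=21 → close Hollowpine (overflow 18)
  30÷2 = 15 each, +1 to first 0
Round 4: Cedarfen=37 Ironridge=36 → close Ironridge (overflow 29)
  36÷1 = 36 each, +1 to first 0

Closure order: Dunmere, Fernhollow, Hollowpine, Ironridge
Last habitat: Cedarfen with 73 animals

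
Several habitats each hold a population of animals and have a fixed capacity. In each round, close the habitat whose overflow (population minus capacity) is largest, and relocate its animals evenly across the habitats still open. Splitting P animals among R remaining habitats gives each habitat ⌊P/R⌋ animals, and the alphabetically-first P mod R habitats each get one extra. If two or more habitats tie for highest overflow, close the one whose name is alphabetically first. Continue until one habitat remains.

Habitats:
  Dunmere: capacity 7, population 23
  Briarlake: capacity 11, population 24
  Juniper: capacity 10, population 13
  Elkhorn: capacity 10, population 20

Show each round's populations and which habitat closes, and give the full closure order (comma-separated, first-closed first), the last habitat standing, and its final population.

Round 1: Briarlake=24 Dunmere=23 Elkhorn=20 Juniper=13 → close Dunmere (overflow 16)
  23÷3 = 7 each, +1 to first 2
Round 2: Briarlake=32 Elkhorn=28 Juniper=20 → close Briarlake (overflow 21)
  32÷2 = 16 each, +1 to first 0
Round 3: Elkhorn=44 Juniper=36 → close Elkhorn (overflow 34)
  44÷1 = 44 each, +1 to first 0

Closure order: Dunmere, Briarlake, Elkhorn
Last habitat: Juniper with 80 animals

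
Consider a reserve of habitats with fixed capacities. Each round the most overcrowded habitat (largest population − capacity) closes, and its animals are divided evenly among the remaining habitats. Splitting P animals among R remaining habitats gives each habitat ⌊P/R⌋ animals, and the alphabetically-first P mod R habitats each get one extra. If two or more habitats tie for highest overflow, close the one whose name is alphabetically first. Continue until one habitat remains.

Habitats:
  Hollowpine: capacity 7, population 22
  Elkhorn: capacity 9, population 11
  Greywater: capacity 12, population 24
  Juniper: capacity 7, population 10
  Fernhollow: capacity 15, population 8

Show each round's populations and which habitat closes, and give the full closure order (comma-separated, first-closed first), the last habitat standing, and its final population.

Closure order: Hollowpine, Greywater, Elkhorn, Juniper
Last habitat: Fernhollow with 75 animals

Round 1: Elkhorn=11 Fernhollow=8 Greywater=24 Hollowpine=22 Juniper=10 → close Hollowpine (overflow 15)
  22÷4 = 5 each, +1 to first 2
Round 2: Elkhorn=17 Fernhollow=14 Greywater=29 Juniper=15 → close Greywater (overflow 17)
  29÷3 = 9 each, +1 to first 2
Round 3: Elkhorn=27 Fernhollow=24 Juniper=24 → close Elkhorn (overflow 18)
  27÷2 = 13 each, +1 to first 1
Round 4: Fernhollow=38 Juniper=37 → close Juniper (overflow 30)
  37÷1 = 37 each, +1 to first 0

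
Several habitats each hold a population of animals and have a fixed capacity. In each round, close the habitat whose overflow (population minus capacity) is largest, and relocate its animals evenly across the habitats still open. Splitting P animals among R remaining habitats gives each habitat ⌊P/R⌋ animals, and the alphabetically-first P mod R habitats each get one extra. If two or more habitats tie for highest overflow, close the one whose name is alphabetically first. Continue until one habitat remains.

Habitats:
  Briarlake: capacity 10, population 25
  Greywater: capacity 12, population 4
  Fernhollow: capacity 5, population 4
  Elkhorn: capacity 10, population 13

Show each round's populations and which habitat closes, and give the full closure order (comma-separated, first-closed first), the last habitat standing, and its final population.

Closure order: Briarlake, Elkhorn, Fernhollow
Last habitat: Greywater with 46 animals

Round 1: Briarlake=25 Elkhorn=13 Fernhollow=4 Greywater=4 → close Briarlake (overflow 15)
  25÷3 = 8 each, +1 to first 1
Round 2: Elkhorn=22 Fernhollow=12 Greywater=12 → close Elkhorn (overflow 12)
  22÷2 = 11 each, +1 to first 0
Round 3: Fernhollow=23 Greywater=23 → close Fernhollow (overflow 18)
  23÷1 = 23 each, +1 to first 0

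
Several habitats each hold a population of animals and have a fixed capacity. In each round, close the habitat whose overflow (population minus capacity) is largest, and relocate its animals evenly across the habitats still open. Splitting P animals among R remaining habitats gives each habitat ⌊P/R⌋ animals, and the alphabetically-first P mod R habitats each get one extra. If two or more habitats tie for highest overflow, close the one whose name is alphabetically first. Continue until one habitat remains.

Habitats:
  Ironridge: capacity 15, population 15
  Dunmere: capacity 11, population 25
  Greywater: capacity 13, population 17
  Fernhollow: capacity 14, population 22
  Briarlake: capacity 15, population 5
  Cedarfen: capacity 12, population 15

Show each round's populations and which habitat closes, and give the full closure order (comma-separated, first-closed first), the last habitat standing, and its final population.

Closure order: Dunmere, Fernhollow, Greywater, Cedarfen, Ironridge
Last habitat: Briarlake with 99 animals

Round 1: Briarlake=5 Cedarfen=15 Dunmere=25 Fernhollow=22 Greywater=17 Ironridge=15 → close Dunmere (overflow 14)
  25÷5 = 5 each, +1 to first 0
Round 2: Briarlake=10 Cedarfen=20 Fernhollow=27 Greywater=22 Ironridge=20 → close Fernhollow (overflow 13)
  27÷4 = 6 each, +1 to first 3
Round 3: Briarlake=17 Cedarfen=27 Greywater=29 Ironridge=26 → close Greywater (overflow 16)
  29÷3 = 9 each, +1 to first 2
Round 4: Briarlake=27 Cedarfen=37 Ironridge=35 → close Cedarfen (overflow 25)
  37÷2 = 18 each, +1 to first 1
Round 5: Briarlake=46 Ironridge=53 → close Ironridge (overflow 38)
  53÷1 = 53 each, +1 to first 0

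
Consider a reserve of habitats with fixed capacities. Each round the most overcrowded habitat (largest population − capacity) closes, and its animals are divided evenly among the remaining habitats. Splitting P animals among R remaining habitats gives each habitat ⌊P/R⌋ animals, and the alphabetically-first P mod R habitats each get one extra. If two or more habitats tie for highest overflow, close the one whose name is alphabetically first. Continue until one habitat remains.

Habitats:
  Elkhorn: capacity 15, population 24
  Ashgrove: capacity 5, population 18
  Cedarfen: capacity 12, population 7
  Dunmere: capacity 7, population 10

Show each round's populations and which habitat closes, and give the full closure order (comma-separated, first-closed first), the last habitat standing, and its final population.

Closure order: Ashgrove, Elkhorn, Dunmere
Last habitat: Cedarfen with 59 animals

Round 1: Ashgrove=18 Cedarfen=7 Dunmere=10 Elkhorn=24 → close Ashgrove (overflow 13)
  18÷3 = 6 each, +1 to first 0
Round 2: Cedarfen=13 Dunmere=16 Elkhorn=30 → close Elkhorn (overflow 15)
  30÷2 = 15 each, +1 to first 0
Round 3: Cedarfen=28 Dunmere=31 → close Dunmere (overflow 24)
  31÷1 = 31 each, +1 to first 0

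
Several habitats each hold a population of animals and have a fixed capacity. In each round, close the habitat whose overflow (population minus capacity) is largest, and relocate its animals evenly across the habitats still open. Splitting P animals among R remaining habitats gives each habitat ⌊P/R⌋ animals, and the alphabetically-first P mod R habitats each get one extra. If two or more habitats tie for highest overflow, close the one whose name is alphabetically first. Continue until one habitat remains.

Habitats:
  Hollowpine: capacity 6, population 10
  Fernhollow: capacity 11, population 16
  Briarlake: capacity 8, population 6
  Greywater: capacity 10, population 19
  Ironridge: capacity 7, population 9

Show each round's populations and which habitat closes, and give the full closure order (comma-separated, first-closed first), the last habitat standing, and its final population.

Round 1: Briarlake=6 Fernhollow=16 Greywater=19 Hollowpine=10 Ironridge=9 → close Greywater (overflow 9)
  19÷4 = 4 each, +1 to first 3
Round 2: Briarlake=11 Fernhollow=21 Hollowpine=15 Ironridge=13 → close Fernhollow (overflow 10)
  21÷3 = 7 each, +1 to first 0
Round 3: Briarlake=18 Hollowpine=22 Ironridge=20 → close Hollowpine (overflow 16)
  22÷2 = 11 each, +1 to first 0
Round 4: Briarlake=29 Ironridge=31 → close Ironridge (overflow 24)
  31÷1 = 31 each, +1 to first 0

Closure order: Greywater, Fernhollow, Hollowpine, Ironridge
Last habitat: Briarlake with 60 animals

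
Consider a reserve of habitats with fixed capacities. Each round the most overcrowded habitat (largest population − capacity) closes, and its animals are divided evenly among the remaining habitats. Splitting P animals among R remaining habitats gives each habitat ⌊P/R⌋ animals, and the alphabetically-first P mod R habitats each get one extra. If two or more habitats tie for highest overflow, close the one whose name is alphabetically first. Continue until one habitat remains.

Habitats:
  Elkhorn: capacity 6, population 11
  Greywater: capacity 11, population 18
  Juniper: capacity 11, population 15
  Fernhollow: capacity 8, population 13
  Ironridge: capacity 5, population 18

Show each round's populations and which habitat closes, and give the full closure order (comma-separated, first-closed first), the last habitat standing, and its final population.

Round 1: Elkhorn=11 Fernhollow=13 Greywater=18 Ironridge=18 Juniper=15 → close Ironridge (overflow 13)
  18÷4 = 4 each, +1 to first 2
Round 2: Elkhorn=16 Fernhollow=18 Greywater=22 Juniper=19 → close Greywater (overflow 11)
  22÷3 = 7 each, +1 to first 1
Round 3: Elkhorn=24 Fernhollow=25 Juniper=26 → close Elkhorn (overflow 18)
  24÷2 = 12 each, +1 to first 0
Round 4: Fernhollow=37 Juniper=38 → close Fernhollow (overflow 29)
  37÷1 = 37 each, +1 to first 0

Closure order: Ironridge, Greywater, Elkhorn, Fernhollow
Last habitat: Juniper with 75 animals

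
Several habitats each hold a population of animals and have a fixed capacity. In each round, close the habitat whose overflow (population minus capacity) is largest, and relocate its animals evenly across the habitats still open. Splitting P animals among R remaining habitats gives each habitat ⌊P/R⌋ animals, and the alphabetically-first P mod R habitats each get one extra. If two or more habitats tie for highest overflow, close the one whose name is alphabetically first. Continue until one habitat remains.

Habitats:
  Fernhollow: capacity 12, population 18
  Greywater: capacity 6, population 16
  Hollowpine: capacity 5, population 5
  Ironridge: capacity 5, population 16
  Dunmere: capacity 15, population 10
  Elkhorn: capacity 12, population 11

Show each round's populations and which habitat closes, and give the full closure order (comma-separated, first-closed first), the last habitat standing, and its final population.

Closure order: Ironridge, Greywater, Fernhollow, Elkhorn, Hollowpine
Last habitat: Dunmere with 76 animals

Round 1: Dunmere=10 Elkhorn=11 Fernhollow=18 Greywater=16 Hollowpine=5 Ironridge=16 → close Ironridge (overflow 11)
  16÷5 = 3 each, +1 to first 1
Round 2: Dunmere=14 Elkhorn=14 Fernhollow=21 Greywater=19 Hollowpine=8 → close Greywater (overflow 13)
  19÷4 = 4 each, +1 to first 3
Round 3: Dunmere=19 Elkhorn=19 Fernhollow=26 Hollowpine=12 → close Fernhollow (overflow 14)
  26÷3 = 8 each, +1 to first 2
Round 4: Dunmere=28 Elkhorn=28 Hollowpine=20 → close Elkhorn (overflow 16)
  28÷2 = 14 each, +1 to first 0
Round 5: Dunmere=42 Hollowpine=34 → close Hollowpine (overflow 29)
  34÷1 = 34 each, +1 to first 0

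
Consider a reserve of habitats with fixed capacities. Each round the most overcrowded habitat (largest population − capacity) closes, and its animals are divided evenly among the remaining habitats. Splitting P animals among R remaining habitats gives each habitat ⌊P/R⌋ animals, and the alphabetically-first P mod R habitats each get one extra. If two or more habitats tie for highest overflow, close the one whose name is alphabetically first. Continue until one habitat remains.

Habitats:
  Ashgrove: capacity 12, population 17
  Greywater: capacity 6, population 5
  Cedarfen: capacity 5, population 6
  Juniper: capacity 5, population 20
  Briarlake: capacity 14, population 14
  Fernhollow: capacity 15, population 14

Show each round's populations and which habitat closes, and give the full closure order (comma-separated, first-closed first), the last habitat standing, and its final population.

Closure order: Juniper, Ashgrove, Briarlake, Cedarfen, Fernhollow
Last habitat: Greywater with 76 animals

Round 1: Ashgrove=17 Briarlake=14 Cedarfen=6 Fernhollow=14 Greywater=5 Juniper=20 → close Juniper (overflow 15)
  20÷5 = 4 each, +1 to first 0
Round 2: Ashgrove=21 Briarlake=18 Cedarfen=10 Fernhollow=18 Greywater=9 → close Ashgrove (overflow 9)
  21÷4 = 5 each, +1 to first 1
Round 3: Briarlake=24 Cedarfen=15 Fernhollow=23 Greywater=14 → close Briarlake (overflow 10)
  24÷3 = 8 each, +1 to first 0
Round 4: Cedarfen=23 Fernhollow=31 Greywater=22 → close Cedarfen (overflow 18)
  23÷2 = 11 each, +1 to first 1
Round 5: Fernhollow=43 Greywater=33 → close Fernhollow (overflow 28)
  43÷1 = 43 each, +1 to first 0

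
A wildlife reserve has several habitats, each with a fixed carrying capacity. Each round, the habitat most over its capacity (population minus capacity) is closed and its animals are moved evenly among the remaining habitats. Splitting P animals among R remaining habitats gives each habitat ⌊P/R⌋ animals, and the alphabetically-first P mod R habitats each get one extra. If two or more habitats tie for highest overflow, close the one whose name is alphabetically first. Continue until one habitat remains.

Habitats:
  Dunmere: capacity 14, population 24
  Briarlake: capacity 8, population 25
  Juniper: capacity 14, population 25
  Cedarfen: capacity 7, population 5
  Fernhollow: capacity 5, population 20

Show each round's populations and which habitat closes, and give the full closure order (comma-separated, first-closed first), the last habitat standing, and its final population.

Round 1: Briarlake=25 Cedarfen=5 Dunmere=24 Fernhollow=20 Juniper=25 → close Briarlake (overflow 17)
  25÷4 = 6 each, +1 to first 1
Round 2: Cedarfen=12 Dunmere=30 Fernhollow=26 Juniper=31 → close Fernhollow (overflow 21)
  26÷3 = 8 each, +1 to first 2
Round 3: Cedarfen=21 Dunmere=39 Juniper=39 → close Dunmere (overflow 25)
  39÷2 = 19 each, +1 to first 1
Round 4: Cedarfen=41 Juniper=58 → close Juniper (overflow 44)
  58÷1 = 58 each, +1 to first 0

Closure order: Briarlake, Fernhollow, Dunmere, Juniper
Last habitat: Cedarfen with 99 animals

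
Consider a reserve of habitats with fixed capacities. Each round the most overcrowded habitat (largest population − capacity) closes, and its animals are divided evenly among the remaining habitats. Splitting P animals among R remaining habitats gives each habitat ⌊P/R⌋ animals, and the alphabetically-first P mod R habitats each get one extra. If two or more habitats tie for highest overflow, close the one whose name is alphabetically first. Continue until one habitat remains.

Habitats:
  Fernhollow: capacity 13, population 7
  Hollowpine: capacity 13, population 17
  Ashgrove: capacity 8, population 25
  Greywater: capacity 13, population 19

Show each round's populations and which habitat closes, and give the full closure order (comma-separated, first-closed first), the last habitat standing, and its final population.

Round 1: Ashgrove=25 Fernhollow=7 Greywater=19 Hollowpine=17 → close Ashgrove (overflow 17)
  25÷3 = 8 each, +1 to first 1
Round 2: Fernhollow=16 Greywater=27 Hollowpine=25 → close Greywater (overflow 14)
  27÷2 = 13 each, +1 to first 1
Round 3: Fernhollow=30 Hollowpine=38 → close Hollowpine (overflow 25)
  38÷1 = 38 each, +1 to first 0

Closure order: Ashgrove, Greywater, Hollowpine
Last habitat: Fernhollow with 68 animals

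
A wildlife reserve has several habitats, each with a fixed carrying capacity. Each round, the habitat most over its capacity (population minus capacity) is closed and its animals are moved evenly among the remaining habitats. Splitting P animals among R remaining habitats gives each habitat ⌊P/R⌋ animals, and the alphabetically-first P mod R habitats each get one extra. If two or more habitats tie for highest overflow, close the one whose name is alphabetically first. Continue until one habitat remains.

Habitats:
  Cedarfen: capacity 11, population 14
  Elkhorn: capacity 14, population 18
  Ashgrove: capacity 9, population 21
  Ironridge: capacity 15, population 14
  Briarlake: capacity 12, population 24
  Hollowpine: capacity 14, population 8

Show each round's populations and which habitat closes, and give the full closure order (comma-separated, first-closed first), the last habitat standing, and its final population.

Round 1: Ashgrove=21 Briarlake=24 Cedarfen=14 Elkhorn=18 Hollowpine=8 Ironridge=14 → close Ashgrove (overflow 12)
  21÷5 = 4 each, +1 to first 1
Round 2: Briarlake=29 Cedarfen=18 Elkhorn=22 Hollowpine=12 Ironridge=18 → close Briarlake (overflow 17)
  29÷4 = 7 each, +1 to first 1
Round 3: Cedarfen=26 Elkhorn=29 Hollowpine=19 Ironridge=25 → close Cedarfen (overflow 15)
  26÷3 = 8 each, +1 to first 2
Round 4: Elkhorn=38 Hollowpine=28 Ironridge=33 → close Elkhorn (overflow 24)
  38÷2 = 19 each, +1 to first 0
Round 5: Hollowpine=47 Ironridge=52 → close Ironridge (overflow 37)
  52÷1 = 52 each, +1 to first 0

Closure order: Ashgrove, Briarlake, Cedarfen, Elkhorn, Ironridge
Last habitat: Hollowpine with 99 animals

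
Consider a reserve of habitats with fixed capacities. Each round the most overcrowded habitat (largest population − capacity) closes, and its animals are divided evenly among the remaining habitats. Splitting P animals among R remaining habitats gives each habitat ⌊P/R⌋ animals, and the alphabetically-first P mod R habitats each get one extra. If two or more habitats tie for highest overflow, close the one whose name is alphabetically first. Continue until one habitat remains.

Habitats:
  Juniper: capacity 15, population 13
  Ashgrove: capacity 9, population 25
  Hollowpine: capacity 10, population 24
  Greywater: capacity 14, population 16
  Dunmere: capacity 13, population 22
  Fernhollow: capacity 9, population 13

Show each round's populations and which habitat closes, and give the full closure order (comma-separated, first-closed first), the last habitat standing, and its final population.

Round 1: Ashgrove=25 Dunmere=22 Fernhollow=13 Greywater=16 Hollowpine=24 Juniper=13 → close Ashgrove (overflow 16)
  25÷5 = 5 each, +1 to first 0
Round 2: Dunmere=27 Fernhollow=18 Greywater=21 Hollowpine=29 Juniper=18 → close Hollowpine (overflow 19)
  29÷4 = 7 each, +1 to first 1
Round 3: Dunmere=35 Fernhollow=25 Greywater=28 Juniper=25 → close Dunmere (overflow 22)
  35÷3 = 11 each, +1 to first 2
Round 4: Fernhollow=37 Greywater=40 Juniper=36 → close Fernhollow (overflow 28)
  37÷2 = 18 each, +1 to first 1
Round 5: Greywater=59 Juniper=54 → close Greywater (overflow 45)
  59÷1 = 59 each, +1 to first 0

Closure order: Ashgrove, Hollowpine, Dunmere, Fernhollow, Greywater
Last habitat: Juniper with 113 animals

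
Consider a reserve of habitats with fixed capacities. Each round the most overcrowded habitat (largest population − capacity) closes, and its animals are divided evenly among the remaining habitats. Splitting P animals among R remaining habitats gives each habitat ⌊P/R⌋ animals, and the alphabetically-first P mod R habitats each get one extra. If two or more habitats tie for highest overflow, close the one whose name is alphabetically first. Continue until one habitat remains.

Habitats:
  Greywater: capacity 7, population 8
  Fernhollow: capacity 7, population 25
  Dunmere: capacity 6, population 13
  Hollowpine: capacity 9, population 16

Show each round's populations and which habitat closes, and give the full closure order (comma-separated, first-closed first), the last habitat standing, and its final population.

Closure order: Fernhollow, Dunmere, Hollowpine
Last habitat: Greywater with 62 animals

Round 1: Dunmere=13 Fernhollow=25 Greywater=8 Hollowpine=16 → close Fernhollow (overflow 18)
  25÷3 = 8 each, +1 to first 1
Round 2: Dunmere=22 Greywater=16 Hollowpine=24 → close Dunmere (overflow 16)
  22÷2 = 11 each, +1 to first 0
Round 3: Greywater=27 Hollowpine=35 → close Hollowpine (overflow 26)
  35÷1 = 35 each, +1 to first 0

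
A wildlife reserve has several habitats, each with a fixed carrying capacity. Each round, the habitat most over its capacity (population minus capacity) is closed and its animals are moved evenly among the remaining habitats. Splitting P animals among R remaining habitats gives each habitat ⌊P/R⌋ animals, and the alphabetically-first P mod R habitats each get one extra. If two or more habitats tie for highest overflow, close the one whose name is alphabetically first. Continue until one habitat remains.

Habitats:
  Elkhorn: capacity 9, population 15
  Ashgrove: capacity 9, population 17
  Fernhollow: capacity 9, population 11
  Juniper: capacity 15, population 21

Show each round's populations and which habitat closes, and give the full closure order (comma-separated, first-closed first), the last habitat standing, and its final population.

Closure order: Ashgrove, Elkhorn, Juniper
Last habitat: Fernhollow with 64 animals

Round 1: Ashgrove=17 Elkhorn=15 Fernhollow=11 Juniper=21 → close Ashgrove (overflow 8)
  17÷3 = 5 each, +1 to first 2
Round 2: Elkhorn=21 Fernhollow=17 Juniper=26 → close Elkhorn (overflow 12)
  21÷2 = 10 each, +1 to first 1
Round 3: Fernhollow=28 Juniper=36 → close Juniper (overflow 21)
  36÷1 = 36 each, +1 to first 0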